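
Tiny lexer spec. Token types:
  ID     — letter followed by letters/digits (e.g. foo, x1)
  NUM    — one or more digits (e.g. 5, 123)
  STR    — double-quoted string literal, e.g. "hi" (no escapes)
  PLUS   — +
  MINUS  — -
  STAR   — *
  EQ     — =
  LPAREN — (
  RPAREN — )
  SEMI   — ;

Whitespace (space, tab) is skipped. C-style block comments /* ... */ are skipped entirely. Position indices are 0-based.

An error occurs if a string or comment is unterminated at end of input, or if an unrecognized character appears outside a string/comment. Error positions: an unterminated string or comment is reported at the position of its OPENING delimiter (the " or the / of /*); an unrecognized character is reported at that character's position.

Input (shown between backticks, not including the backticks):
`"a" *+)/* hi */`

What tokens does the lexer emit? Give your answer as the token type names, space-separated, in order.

pos=0: enter STRING mode
pos=0: emit STR "a" (now at pos=3)
pos=4: emit STAR '*'
pos=5: emit PLUS '+'
pos=6: emit RPAREN ')'
pos=7: enter COMMENT mode (saw '/*')
exit COMMENT mode (now at pos=15)
DONE. 4 tokens: [STR, STAR, PLUS, RPAREN]

Answer: STR STAR PLUS RPAREN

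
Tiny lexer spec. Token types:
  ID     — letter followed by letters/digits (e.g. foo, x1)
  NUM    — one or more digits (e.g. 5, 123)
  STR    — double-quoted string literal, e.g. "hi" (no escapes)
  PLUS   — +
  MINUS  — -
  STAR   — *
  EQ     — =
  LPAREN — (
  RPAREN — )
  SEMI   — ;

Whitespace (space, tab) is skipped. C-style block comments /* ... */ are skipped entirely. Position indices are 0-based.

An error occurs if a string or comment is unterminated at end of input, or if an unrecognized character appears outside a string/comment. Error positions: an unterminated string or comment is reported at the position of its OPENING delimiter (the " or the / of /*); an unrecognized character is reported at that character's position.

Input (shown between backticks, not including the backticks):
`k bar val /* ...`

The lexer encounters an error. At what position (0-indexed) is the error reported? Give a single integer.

pos=0: emit ID 'k' (now at pos=1)
pos=2: emit ID 'bar' (now at pos=5)
pos=6: emit ID 'val' (now at pos=9)
pos=10: enter COMMENT mode (saw '/*')
pos=10: ERROR — unterminated comment (reached EOF)

Answer: 10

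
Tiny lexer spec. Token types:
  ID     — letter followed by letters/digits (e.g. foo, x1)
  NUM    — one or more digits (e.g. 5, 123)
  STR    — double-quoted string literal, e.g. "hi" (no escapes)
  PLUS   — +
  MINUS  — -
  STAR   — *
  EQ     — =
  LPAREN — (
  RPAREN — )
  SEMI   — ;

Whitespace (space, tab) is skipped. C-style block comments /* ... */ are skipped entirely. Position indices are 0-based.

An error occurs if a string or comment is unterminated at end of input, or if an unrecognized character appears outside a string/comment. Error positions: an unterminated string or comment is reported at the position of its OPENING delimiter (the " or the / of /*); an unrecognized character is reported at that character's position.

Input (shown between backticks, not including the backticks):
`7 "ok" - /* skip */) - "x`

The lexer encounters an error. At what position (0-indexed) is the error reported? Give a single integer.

Answer: 23

Derivation:
pos=0: emit NUM '7' (now at pos=1)
pos=2: enter STRING mode
pos=2: emit STR "ok" (now at pos=6)
pos=7: emit MINUS '-'
pos=9: enter COMMENT mode (saw '/*')
exit COMMENT mode (now at pos=19)
pos=19: emit RPAREN ')'
pos=21: emit MINUS '-'
pos=23: enter STRING mode
pos=23: ERROR — unterminated string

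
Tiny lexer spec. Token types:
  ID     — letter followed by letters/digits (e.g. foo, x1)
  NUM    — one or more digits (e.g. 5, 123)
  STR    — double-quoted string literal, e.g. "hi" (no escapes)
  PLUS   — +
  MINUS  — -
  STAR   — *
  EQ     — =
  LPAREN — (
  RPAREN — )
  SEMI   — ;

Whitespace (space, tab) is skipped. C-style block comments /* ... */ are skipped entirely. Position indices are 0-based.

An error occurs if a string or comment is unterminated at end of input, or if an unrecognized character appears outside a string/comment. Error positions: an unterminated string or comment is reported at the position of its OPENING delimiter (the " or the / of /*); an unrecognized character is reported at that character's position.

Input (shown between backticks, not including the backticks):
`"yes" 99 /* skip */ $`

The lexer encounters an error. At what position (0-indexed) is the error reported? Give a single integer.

Answer: 20

Derivation:
pos=0: enter STRING mode
pos=0: emit STR "yes" (now at pos=5)
pos=6: emit NUM '99' (now at pos=8)
pos=9: enter COMMENT mode (saw '/*')
exit COMMENT mode (now at pos=19)
pos=20: ERROR — unrecognized char '$'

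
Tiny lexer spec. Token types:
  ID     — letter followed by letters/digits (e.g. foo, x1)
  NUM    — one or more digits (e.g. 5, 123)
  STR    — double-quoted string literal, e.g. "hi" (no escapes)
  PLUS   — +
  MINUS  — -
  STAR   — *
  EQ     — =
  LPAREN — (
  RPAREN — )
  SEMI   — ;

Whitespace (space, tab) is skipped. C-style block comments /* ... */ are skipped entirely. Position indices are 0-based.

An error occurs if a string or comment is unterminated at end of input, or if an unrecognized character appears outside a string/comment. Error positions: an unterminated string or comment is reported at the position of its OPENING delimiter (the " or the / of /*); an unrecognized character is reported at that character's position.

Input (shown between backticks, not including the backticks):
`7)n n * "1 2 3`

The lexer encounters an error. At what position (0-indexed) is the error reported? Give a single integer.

pos=0: emit NUM '7' (now at pos=1)
pos=1: emit RPAREN ')'
pos=2: emit ID 'n' (now at pos=3)
pos=4: emit ID 'n' (now at pos=5)
pos=6: emit STAR '*'
pos=8: enter STRING mode
pos=8: ERROR — unterminated string

Answer: 8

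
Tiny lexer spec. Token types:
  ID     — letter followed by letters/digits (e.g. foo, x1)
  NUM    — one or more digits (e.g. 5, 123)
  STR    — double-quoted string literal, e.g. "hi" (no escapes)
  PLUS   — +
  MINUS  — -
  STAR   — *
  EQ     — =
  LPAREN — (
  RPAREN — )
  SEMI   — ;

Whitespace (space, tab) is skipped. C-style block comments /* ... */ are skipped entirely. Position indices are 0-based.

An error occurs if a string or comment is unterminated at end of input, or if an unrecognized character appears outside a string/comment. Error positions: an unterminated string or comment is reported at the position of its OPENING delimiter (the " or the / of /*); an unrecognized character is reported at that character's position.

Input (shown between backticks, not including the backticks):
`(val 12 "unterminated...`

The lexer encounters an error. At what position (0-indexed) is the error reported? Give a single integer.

Answer: 8

Derivation:
pos=0: emit LPAREN '('
pos=1: emit ID 'val' (now at pos=4)
pos=5: emit NUM '12' (now at pos=7)
pos=8: enter STRING mode
pos=8: ERROR — unterminated string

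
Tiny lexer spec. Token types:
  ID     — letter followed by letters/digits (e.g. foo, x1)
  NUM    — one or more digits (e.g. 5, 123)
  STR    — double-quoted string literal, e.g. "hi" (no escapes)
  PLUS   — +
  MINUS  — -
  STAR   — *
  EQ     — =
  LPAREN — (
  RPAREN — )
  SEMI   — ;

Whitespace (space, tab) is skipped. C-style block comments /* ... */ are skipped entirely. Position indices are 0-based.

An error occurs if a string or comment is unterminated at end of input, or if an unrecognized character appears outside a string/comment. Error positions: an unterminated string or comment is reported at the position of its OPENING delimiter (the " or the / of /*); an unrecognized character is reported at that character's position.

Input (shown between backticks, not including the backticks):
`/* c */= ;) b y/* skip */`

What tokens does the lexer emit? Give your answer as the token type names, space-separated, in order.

pos=0: enter COMMENT mode (saw '/*')
exit COMMENT mode (now at pos=7)
pos=7: emit EQ '='
pos=9: emit SEMI ';'
pos=10: emit RPAREN ')'
pos=12: emit ID 'b' (now at pos=13)
pos=14: emit ID 'y' (now at pos=15)
pos=15: enter COMMENT mode (saw '/*')
exit COMMENT mode (now at pos=25)
DONE. 5 tokens: [EQ, SEMI, RPAREN, ID, ID]

Answer: EQ SEMI RPAREN ID ID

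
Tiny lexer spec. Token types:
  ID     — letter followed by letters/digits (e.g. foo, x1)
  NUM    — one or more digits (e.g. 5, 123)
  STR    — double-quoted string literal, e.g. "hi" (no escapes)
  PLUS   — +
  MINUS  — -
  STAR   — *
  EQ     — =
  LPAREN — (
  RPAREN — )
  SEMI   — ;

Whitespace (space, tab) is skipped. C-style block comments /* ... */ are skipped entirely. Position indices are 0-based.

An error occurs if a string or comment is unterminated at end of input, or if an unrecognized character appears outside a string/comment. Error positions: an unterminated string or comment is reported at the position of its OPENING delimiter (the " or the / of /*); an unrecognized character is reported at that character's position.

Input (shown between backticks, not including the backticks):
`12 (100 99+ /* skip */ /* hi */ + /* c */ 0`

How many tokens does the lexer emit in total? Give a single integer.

Answer: 7

Derivation:
pos=0: emit NUM '12' (now at pos=2)
pos=3: emit LPAREN '('
pos=4: emit NUM '100' (now at pos=7)
pos=8: emit NUM '99' (now at pos=10)
pos=10: emit PLUS '+'
pos=12: enter COMMENT mode (saw '/*')
exit COMMENT mode (now at pos=22)
pos=23: enter COMMENT mode (saw '/*')
exit COMMENT mode (now at pos=31)
pos=32: emit PLUS '+'
pos=34: enter COMMENT mode (saw '/*')
exit COMMENT mode (now at pos=41)
pos=42: emit NUM '0' (now at pos=43)
DONE. 7 tokens: [NUM, LPAREN, NUM, NUM, PLUS, PLUS, NUM]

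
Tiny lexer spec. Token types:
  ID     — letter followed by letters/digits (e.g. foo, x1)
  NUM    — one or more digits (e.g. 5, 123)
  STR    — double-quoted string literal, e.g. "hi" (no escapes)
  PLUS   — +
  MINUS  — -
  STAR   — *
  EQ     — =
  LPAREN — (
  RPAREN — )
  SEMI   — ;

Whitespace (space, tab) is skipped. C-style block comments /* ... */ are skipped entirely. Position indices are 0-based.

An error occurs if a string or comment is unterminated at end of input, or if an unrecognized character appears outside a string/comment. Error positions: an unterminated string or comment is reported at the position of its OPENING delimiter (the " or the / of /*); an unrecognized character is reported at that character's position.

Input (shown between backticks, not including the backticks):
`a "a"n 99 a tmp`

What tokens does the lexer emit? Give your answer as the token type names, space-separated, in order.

Answer: ID STR ID NUM ID ID

Derivation:
pos=0: emit ID 'a' (now at pos=1)
pos=2: enter STRING mode
pos=2: emit STR "a" (now at pos=5)
pos=5: emit ID 'n' (now at pos=6)
pos=7: emit NUM '99' (now at pos=9)
pos=10: emit ID 'a' (now at pos=11)
pos=12: emit ID 'tmp' (now at pos=15)
DONE. 6 tokens: [ID, STR, ID, NUM, ID, ID]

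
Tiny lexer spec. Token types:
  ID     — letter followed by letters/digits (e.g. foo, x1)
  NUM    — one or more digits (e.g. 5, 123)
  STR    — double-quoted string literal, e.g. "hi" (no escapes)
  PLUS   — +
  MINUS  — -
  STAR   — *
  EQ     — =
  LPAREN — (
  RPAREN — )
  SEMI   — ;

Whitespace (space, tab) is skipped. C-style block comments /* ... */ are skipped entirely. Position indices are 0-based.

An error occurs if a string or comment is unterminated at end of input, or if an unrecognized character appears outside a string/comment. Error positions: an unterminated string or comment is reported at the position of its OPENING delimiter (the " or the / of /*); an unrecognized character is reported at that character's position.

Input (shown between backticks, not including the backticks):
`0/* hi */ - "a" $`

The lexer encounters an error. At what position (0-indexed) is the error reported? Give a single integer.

Answer: 16

Derivation:
pos=0: emit NUM '0' (now at pos=1)
pos=1: enter COMMENT mode (saw '/*')
exit COMMENT mode (now at pos=9)
pos=10: emit MINUS '-'
pos=12: enter STRING mode
pos=12: emit STR "a" (now at pos=15)
pos=16: ERROR — unrecognized char '$'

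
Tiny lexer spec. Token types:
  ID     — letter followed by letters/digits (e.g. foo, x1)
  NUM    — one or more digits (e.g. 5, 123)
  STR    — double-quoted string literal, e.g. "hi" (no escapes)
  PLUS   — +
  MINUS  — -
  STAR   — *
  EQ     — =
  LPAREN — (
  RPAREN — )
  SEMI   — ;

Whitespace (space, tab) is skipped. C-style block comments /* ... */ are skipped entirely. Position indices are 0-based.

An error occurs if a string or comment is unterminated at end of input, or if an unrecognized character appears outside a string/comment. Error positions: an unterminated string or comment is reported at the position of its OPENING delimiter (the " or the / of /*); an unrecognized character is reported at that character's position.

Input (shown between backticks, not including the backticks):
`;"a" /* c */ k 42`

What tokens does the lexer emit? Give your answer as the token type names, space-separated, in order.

Answer: SEMI STR ID NUM

Derivation:
pos=0: emit SEMI ';'
pos=1: enter STRING mode
pos=1: emit STR "a" (now at pos=4)
pos=5: enter COMMENT mode (saw '/*')
exit COMMENT mode (now at pos=12)
pos=13: emit ID 'k' (now at pos=14)
pos=15: emit NUM '42' (now at pos=17)
DONE. 4 tokens: [SEMI, STR, ID, NUM]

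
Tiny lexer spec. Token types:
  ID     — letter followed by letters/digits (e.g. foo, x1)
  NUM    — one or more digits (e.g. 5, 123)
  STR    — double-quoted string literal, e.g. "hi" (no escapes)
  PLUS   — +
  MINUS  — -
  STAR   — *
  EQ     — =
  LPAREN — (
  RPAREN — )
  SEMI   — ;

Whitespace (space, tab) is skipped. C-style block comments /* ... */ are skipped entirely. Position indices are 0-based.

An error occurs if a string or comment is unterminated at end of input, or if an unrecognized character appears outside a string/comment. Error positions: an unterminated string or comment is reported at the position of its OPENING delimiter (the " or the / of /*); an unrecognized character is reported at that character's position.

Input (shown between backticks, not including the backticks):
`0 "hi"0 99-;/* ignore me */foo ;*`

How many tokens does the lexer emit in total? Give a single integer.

pos=0: emit NUM '0' (now at pos=1)
pos=2: enter STRING mode
pos=2: emit STR "hi" (now at pos=6)
pos=6: emit NUM '0' (now at pos=7)
pos=8: emit NUM '99' (now at pos=10)
pos=10: emit MINUS '-'
pos=11: emit SEMI ';'
pos=12: enter COMMENT mode (saw '/*')
exit COMMENT mode (now at pos=27)
pos=27: emit ID 'foo' (now at pos=30)
pos=31: emit SEMI ';'
pos=32: emit STAR '*'
DONE. 9 tokens: [NUM, STR, NUM, NUM, MINUS, SEMI, ID, SEMI, STAR]

Answer: 9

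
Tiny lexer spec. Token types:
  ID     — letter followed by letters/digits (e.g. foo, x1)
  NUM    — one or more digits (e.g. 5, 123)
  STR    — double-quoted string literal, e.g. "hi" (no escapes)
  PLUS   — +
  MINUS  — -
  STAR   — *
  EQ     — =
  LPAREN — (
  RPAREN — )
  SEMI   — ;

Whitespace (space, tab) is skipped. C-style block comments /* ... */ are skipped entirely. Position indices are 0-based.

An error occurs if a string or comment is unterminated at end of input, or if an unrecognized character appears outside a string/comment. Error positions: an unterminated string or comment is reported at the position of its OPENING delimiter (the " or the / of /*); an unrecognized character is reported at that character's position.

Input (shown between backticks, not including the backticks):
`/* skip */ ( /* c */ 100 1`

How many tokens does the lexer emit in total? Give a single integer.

Answer: 3

Derivation:
pos=0: enter COMMENT mode (saw '/*')
exit COMMENT mode (now at pos=10)
pos=11: emit LPAREN '('
pos=13: enter COMMENT mode (saw '/*')
exit COMMENT mode (now at pos=20)
pos=21: emit NUM '100' (now at pos=24)
pos=25: emit NUM '1' (now at pos=26)
DONE. 3 tokens: [LPAREN, NUM, NUM]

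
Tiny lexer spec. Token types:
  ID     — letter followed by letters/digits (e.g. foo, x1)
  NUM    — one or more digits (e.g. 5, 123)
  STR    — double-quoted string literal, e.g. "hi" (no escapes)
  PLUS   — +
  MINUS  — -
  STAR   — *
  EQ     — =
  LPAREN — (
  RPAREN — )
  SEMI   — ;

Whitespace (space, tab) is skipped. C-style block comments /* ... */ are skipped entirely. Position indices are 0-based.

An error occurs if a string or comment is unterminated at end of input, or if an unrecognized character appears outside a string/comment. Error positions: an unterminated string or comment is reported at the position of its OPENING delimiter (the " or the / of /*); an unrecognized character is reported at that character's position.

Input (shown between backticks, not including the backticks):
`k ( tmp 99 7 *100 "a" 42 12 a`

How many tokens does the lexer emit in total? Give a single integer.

pos=0: emit ID 'k' (now at pos=1)
pos=2: emit LPAREN '('
pos=4: emit ID 'tmp' (now at pos=7)
pos=8: emit NUM '99' (now at pos=10)
pos=11: emit NUM '7' (now at pos=12)
pos=13: emit STAR '*'
pos=14: emit NUM '100' (now at pos=17)
pos=18: enter STRING mode
pos=18: emit STR "a" (now at pos=21)
pos=22: emit NUM '42' (now at pos=24)
pos=25: emit NUM '12' (now at pos=27)
pos=28: emit ID 'a' (now at pos=29)
DONE. 11 tokens: [ID, LPAREN, ID, NUM, NUM, STAR, NUM, STR, NUM, NUM, ID]

Answer: 11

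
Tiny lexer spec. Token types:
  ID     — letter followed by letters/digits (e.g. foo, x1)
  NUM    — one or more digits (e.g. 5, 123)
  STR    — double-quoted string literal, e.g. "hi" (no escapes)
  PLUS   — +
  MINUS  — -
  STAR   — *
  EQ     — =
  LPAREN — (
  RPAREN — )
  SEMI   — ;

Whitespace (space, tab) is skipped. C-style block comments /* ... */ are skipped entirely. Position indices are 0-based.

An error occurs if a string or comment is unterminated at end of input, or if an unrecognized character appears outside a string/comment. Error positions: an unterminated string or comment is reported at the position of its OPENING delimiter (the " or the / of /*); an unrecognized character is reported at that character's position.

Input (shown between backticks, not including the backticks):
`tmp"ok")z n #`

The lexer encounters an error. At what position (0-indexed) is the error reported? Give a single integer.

Answer: 12

Derivation:
pos=0: emit ID 'tmp' (now at pos=3)
pos=3: enter STRING mode
pos=3: emit STR "ok" (now at pos=7)
pos=7: emit RPAREN ')'
pos=8: emit ID 'z' (now at pos=9)
pos=10: emit ID 'n' (now at pos=11)
pos=12: ERROR — unrecognized char '#'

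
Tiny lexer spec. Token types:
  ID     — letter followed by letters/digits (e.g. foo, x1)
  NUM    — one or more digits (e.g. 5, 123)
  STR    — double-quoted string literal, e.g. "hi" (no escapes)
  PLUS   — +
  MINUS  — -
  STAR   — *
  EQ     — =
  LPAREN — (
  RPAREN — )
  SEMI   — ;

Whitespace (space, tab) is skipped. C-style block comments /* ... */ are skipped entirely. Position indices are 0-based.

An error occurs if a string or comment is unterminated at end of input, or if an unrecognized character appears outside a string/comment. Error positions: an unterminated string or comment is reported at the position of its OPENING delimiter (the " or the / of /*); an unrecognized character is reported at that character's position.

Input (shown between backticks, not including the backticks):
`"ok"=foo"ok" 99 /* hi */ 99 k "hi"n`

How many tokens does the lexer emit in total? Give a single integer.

pos=0: enter STRING mode
pos=0: emit STR "ok" (now at pos=4)
pos=4: emit EQ '='
pos=5: emit ID 'foo' (now at pos=8)
pos=8: enter STRING mode
pos=8: emit STR "ok" (now at pos=12)
pos=13: emit NUM '99' (now at pos=15)
pos=16: enter COMMENT mode (saw '/*')
exit COMMENT mode (now at pos=24)
pos=25: emit NUM '99' (now at pos=27)
pos=28: emit ID 'k' (now at pos=29)
pos=30: enter STRING mode
pos=30: emit STR "hi" (now at pos=34)
pos=34: emit ID 'n' (now at pos=35)
DONE. 9 tokens: [STR, EQ, ID, STR, NUM, NUM, ID, STR, ID]

Answer: 9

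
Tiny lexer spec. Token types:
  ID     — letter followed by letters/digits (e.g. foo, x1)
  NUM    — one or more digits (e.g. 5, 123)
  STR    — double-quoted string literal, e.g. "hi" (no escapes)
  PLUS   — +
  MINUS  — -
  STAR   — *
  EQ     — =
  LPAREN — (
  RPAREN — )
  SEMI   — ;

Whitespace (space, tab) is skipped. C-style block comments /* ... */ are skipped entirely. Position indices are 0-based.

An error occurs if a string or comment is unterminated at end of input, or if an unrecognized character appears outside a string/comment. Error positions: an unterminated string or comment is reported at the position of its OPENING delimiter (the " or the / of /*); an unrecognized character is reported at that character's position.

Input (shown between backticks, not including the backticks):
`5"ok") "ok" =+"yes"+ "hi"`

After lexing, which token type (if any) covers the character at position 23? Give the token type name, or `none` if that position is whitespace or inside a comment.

Answer: STR

Derivation:
pos=0: emit NUM '5' (now at pos=1)
pos=1: enter STRING mode
pos=1: emit STR "ok" (now at pos=5)
pos=5: emit RPAREN ')'
pos=7: enter STRING mode
pos=7: emit STR "ok" (now at pos=11)
pos=12: emit EQ '='
pos=13: emit PLUS '+'
pos=14: enter STRING mode
pos=14: emit STR "yes" (now at pos=19)
pos=19: emit PLUS '+'
pos=21: enter STRING mode
pos=21: emit STR "hi" (now at pos=25)
DONE. 9 tokens: [NUM, STR, RPAREN, STR, EQ, PLUS, STR, PLUS, STR]
Position 23: char is 'i' -> STR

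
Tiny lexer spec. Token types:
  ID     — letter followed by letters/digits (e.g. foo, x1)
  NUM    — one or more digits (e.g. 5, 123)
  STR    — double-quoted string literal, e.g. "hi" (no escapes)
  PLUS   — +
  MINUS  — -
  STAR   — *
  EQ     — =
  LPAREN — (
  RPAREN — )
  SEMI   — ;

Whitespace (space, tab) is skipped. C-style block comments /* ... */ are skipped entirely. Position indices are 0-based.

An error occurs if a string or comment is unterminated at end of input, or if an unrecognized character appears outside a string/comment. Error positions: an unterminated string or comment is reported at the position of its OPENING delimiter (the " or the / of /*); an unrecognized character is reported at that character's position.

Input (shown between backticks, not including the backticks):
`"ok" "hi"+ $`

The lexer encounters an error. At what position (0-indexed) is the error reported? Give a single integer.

pos=0: enter STRING mode
pos=0: emit STR "ok" (now at pos=4)
pos=5: enter STRING mode
pos=5: emit STR "hi" (now at pos=9)
pos=9: emit PLUS '+'
pos=11: ERROR — unrecognized char '$'

Answer: 11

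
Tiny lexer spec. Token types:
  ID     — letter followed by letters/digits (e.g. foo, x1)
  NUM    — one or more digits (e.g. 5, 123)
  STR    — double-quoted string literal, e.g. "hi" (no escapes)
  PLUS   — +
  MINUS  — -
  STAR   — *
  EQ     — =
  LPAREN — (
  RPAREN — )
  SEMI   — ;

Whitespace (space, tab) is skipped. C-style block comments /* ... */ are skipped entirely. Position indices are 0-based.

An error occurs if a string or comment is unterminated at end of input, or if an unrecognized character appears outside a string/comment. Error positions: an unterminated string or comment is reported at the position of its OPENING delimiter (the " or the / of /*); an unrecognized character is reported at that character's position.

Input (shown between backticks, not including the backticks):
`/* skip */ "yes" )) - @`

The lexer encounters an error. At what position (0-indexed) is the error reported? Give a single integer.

Answer: 22

Derivation:
pos=0: enter COMMENT mode (saw '/*')
exit COMMENT mode (now at pos=10)
pos=11: enter STRING mode
pos=11: emit STR "yes" (now at pos=16)
pos=17: emit RPAREN ')'
pos=18: emit RPAREN ')'
pos=20: emit MINUS '-'
pos=22: ERROR — unrecognized char '@'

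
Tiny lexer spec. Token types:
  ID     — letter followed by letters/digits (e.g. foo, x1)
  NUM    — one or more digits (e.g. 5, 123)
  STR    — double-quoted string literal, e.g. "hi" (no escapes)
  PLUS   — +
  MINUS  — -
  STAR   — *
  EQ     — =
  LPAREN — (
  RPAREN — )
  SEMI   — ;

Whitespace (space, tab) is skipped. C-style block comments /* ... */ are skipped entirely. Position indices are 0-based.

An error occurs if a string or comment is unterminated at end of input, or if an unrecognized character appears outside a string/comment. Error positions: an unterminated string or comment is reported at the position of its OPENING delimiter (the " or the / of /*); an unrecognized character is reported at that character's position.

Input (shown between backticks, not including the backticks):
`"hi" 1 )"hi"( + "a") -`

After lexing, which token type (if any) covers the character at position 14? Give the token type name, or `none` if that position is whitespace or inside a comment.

pos=0: enter STRING mode
pos=0: emit STR "hi" (now at pos=4)
pos=5: emit NUM '1' (now at pos=6)
pos=7: emit RPAREN ')'
pos=8: enter STRING mode
pos=8: emit STR "hi" (now at pos=12)
pos=12: emit LPAREN '('
pos=14: emit PLUS '+'
pos=16: enter STRING mode
pos=16: emit STR "a" (now at pos=19)
pos=19: emit RPAREN ')'
pos=21: emit MINUS '-'
DONE. 9 tokens: [STR, NUM, RPAREN, STR, LPAREN, PLUS, STR, RPAREN, MINUS]
Position 14: char is '+' -> PLUS

Answer: PLUS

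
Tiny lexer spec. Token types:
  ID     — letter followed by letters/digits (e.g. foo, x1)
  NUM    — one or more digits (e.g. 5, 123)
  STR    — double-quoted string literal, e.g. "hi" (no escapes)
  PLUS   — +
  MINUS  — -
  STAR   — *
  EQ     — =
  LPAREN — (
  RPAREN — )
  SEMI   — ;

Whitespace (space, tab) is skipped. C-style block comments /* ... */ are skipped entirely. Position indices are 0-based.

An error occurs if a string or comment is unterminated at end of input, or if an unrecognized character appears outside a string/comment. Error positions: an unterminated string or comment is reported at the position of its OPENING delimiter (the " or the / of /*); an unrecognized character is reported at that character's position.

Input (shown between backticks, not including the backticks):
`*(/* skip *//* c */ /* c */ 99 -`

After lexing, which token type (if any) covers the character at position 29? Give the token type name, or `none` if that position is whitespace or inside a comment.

Answer: NUM

Derivation:
pos=0: emit STAR '*'
pos=1: emit LPAREN '('
pos=2: enter COMMENT mode (saw '/*')
exit COMMENT mode (now at pos=12)
pos=12: enter COMMENT mode (saw '/*')
exit COMMENT mode (now at pos=19)
pos=20: enter COMMENT mode (saw '/*')
exit COMMENT mode (now at pos=27)
pos=28: emit NUM '99' (now at pos=30)
pos=31: emit MINUS '-'
DONE. 4 tokens: [STAR, LPAREN, NUM, MINUS]
Position 29: char is '9' -> NUM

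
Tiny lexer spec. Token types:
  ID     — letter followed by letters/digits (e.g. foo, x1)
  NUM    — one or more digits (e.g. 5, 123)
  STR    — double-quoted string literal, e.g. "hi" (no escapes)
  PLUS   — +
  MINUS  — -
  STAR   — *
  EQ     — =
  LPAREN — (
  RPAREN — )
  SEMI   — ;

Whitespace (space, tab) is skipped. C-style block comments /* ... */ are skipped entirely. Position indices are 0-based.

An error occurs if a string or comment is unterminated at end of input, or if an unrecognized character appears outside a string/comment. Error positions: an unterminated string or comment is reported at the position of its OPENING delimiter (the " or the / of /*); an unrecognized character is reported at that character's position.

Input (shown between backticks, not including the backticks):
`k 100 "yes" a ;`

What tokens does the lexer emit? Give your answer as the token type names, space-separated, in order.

Answer: ID NUM STR ID SEMI

Derivation:
pos=0: emit ID 'k' (now at pos=1)
pos=2: emit NUM '100' (now at pos=5)
pos=6: enter STRING mode
pos=6: emit STR "yes" (now at pos=11)
pos=12: emit ID 'a' (now at pos=13)
pos=14: emit SEMI ';'
DONE. 5 tokens: [ID, NUM, STR, ID, SEMI]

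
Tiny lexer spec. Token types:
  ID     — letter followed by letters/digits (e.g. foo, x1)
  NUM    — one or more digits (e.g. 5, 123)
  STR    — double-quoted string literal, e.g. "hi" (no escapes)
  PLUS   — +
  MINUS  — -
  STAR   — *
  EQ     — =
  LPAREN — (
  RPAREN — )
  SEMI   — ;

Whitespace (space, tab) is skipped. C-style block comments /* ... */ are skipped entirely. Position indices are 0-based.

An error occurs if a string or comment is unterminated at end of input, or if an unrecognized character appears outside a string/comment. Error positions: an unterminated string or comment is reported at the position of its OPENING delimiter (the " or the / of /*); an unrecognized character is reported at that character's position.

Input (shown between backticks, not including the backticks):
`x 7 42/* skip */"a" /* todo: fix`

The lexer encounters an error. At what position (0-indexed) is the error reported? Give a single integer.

Answer: 20

Derivation:
pos=0: emit ID 'x' (now at pos=1)
pos=2: emit NUM '7' (now at pos=3)
pos=4: emit NUM '42' (now at pos=6)
pos=6: enter COMMENT mode (saw '/*')
exit COMMENT mode (now at pos=16)
pos=16: enter STRING mode
pos=16: emit STR "a" (now at pos=19)
pos=20: enter COMMENT mode (saw '/*')
pos=20: ERROR — unterminated comment (reached EOF)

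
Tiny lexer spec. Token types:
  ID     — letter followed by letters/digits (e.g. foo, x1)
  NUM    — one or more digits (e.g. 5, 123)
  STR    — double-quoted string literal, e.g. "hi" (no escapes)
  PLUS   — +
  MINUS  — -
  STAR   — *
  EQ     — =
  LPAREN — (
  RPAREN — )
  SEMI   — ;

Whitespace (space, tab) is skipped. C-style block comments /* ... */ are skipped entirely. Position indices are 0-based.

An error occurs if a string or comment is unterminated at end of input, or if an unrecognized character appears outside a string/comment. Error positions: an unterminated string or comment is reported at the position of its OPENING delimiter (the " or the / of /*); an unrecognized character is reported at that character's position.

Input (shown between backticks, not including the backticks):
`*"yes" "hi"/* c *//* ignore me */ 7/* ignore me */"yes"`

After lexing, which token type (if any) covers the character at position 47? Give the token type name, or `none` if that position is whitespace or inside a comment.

pos=0: emit STAR '*'
pos=1: enter STRING mode
pos=1: emit STR "yes" (now at pos=6)
pos=7: enter STRING mode
pos=7: emit STR "hi" (now at pos=11)
pos=11: enter COMMENT mode (saw '/*')
exit COMMENT mode (now at pos=18)
pos=18: enter COMMENT mode (saw '/*')
exit COMMENT mode (now at pos=33)
pos=34: emit NUM '7' (now at pos=35)
pos=35: enter COMMENT mode (saw '/*')
exit COMMENT mode (now at pos=50)
pos=50: enter STRING mode
pos=50: emit STR "yes" (now at pos=55)
DONE. 5 tokens: [STAR, STR, STR, NUM, STR]
Position 47: char is ' ' -> none

Answer: none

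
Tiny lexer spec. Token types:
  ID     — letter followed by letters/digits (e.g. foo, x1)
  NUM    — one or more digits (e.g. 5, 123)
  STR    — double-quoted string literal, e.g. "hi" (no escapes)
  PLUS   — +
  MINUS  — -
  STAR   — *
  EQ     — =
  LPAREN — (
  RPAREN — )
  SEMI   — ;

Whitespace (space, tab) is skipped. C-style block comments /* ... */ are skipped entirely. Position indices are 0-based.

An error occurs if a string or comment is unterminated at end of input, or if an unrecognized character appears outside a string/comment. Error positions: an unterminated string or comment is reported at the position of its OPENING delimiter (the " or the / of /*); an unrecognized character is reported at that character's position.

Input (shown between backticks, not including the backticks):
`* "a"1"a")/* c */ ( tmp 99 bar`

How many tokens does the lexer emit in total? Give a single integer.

Answer: 9

Derivation:
pos=0: emit STAR '*'
pos=2: enter STRING mode
pos=2: emit STR "a" (now at pos=5)
pos=5: emit NUM '1' (now at pos=6)
pos=6: enter STRING mode
pos=6: emit STR "a" (now at pos=9)
pos=9: emit RPAREN ')'
pos=10: enter COMMENT mode (saw '/*')
exit COMMENT mode (now at pos=17)
pos=18: emit LPAREN '('
pos=20: emit ID 'tmp' (now at pos=23)
pos=24: emit NUM '99' (now at pos=26)
pos=27: emit ID 'bar' (now at pos=30)
DONE. 9 tokens: [STAR, STR, NUM, STR, RPAREN, LPAREN, ID, NUM, ID]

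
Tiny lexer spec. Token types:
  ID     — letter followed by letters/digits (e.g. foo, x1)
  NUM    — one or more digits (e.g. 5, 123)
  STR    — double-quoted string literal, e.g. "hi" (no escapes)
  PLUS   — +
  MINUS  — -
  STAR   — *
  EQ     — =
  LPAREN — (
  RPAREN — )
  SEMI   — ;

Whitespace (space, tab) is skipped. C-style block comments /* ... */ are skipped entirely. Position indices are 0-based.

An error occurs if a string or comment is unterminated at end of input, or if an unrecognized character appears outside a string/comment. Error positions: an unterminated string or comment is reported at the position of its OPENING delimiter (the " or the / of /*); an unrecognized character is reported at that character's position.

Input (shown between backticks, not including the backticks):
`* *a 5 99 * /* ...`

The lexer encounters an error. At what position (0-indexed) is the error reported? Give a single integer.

Answer: 12

Derivation:
pos=0: emit STAR '*'
pos=2: emit STAR '*'
pos=3: emit ID 'a' (now at pos=4)
pos=5: emit NUM '5' (now at pos=6)
pos=7: emit NUM '99' (now at pos=9)
pos=10: emit STAR '*'
pos=12: enter COMMENT mode (saw '/*')
pos=12: ERROR — unterminated comment (reached EOF)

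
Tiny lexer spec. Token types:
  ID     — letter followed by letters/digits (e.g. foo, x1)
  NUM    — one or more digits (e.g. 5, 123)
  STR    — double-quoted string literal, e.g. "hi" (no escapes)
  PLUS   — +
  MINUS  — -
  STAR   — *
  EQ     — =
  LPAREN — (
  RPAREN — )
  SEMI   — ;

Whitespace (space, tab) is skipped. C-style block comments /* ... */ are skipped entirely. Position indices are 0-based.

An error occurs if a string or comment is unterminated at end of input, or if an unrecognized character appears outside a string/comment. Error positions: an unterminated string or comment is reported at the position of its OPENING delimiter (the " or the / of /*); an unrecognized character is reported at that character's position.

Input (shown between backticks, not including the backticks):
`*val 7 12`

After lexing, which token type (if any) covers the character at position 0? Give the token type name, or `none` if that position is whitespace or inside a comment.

pos=0: emit STAR '*'
pos=1: emit ID 'val' (now at pos=4)
pos=5: emit NUM '7' (now at pos=6)
pos=7: emit NUM '12' (now at pos=9)
DONE. 4 tokens: [STAR, ID, NUM, NUM]
Position 0: char is '*' -> STAR

Answer: STAR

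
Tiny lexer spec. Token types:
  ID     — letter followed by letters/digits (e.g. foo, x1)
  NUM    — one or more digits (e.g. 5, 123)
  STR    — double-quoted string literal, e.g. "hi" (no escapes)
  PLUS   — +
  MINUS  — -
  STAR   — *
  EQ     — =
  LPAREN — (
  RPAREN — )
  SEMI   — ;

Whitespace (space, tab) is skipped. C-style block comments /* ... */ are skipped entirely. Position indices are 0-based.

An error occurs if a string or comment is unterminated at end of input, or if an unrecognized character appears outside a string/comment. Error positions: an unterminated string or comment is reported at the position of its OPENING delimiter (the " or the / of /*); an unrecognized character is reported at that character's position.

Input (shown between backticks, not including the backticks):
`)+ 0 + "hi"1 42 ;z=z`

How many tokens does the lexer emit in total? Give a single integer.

Answer: 11

Derivation:
pos=0: emit RPAREN ')'
pos=1: emit PLUS '+'
pos=3: emit NUM '0' (now at pos=4)
pos=5: emit PLUS '+'
pos=7: enter STRING mode
pos=7: emit STR "hi" (now at pos=11)
pos=11: emit NUM '1' (now at pos=12)
pos=13: emit NUM '42' (now at pos=15)
pos=16: emit SEMI ';'
pos=17: emit ID 'z' (now at pos=18)
pos=18: emit EQ '='
pos=19: emit ID 'z' (now at pos=20)
DONE. 11 tokens: [RPAREN, PLUS, NUM, PLUS, STR, NUM, NUM, SEMI, ID, EQ, ID]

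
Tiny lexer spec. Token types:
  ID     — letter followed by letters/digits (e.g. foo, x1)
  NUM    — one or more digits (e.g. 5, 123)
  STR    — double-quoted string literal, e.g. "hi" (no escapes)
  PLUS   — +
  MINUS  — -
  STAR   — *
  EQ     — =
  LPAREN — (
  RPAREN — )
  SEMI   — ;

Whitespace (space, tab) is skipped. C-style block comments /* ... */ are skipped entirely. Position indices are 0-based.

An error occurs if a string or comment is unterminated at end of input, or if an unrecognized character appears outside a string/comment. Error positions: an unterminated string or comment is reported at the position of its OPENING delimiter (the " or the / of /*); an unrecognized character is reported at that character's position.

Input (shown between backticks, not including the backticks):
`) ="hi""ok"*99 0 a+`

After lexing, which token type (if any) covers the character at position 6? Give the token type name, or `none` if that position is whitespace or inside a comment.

pos=0: emit RPAREN ')'
pos=2: emit EQ '='
pos=3: enter STRING mode
pos=3: emit STR "hi" (now at pos=7)
pos=7: enter STRING mode
pos=7: emit STR "ok" (now at pos=11)
pos=11: emit STAR '*'
pos=12: emit NUM '99' (now at pos=14)
pos=15: emit NUM '0' (now at pos=16)
pos=17: emit ID 'a' (now at pos=18)
pos=18: emit PLUS '+'
DONE. 9 tokens: [RPAREN, EQ, STR, STR, STAR, NUM, NUM, ID, PLUS]
Position 6: char is '"' -> STR

Answer: STR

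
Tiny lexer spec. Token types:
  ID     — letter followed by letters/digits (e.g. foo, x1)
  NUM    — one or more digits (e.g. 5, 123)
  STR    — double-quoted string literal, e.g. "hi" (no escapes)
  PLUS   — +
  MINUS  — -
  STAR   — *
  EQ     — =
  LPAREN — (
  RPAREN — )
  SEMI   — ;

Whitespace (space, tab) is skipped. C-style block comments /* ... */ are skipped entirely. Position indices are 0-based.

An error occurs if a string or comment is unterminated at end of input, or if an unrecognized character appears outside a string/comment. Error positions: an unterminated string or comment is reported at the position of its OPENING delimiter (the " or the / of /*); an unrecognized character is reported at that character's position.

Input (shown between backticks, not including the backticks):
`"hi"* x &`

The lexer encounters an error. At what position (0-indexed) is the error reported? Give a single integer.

Answer: 8

Derivation:
pos=0: enter STRING mode
pos=0: emit STR "hi" (now at pos=4)
pos=4: emit STAR '*'
pos=6: emit ID 'x' (now at pos=7)
pos=8: ERROR — unrecognized char '&'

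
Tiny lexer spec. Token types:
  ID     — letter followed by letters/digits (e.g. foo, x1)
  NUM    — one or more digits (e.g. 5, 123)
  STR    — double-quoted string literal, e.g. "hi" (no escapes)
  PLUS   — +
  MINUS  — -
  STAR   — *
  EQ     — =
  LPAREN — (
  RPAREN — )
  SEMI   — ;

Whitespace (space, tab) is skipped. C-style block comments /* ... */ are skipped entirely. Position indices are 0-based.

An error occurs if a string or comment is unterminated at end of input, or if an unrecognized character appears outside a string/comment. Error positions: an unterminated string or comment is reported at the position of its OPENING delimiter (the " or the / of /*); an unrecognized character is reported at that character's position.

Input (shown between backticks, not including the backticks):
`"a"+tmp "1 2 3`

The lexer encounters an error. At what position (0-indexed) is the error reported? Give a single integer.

pos=0: enter STRING mode
pos=0: emit STR "a" (now at pos=3)
pos=3: emit PLUS '+'
pos=4: emit ID 'tmp' (now at pos=7)
pos=8: enter STRING mode
pos=8: ERROR — unterminated string

Answer: 8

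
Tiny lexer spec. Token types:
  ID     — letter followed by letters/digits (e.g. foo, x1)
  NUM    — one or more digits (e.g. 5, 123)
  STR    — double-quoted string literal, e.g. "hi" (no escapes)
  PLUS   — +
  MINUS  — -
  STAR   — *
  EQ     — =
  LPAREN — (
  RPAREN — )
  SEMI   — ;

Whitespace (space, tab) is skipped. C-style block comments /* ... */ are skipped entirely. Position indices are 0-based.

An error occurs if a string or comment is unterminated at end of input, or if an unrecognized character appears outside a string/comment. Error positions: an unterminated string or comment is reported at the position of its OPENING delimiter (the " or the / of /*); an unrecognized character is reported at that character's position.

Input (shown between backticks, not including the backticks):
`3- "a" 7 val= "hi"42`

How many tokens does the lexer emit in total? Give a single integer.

pos=0: emit NUM '3' (now at pos=1)
pos=1: emit MINUS '-'
pos=3: enter STRING mode
pos=3: emit STR "a" (now at pos=6)
pos=7: emit NUM '7' (now at pos=8)
pos=9: emit ID 'val' (now at pos=12)
pos=12: emit EQ '='
pos=14: enter STRING mode
pos=14: emit STR "hi" (now at pos=18)
pos=18: emit NUM '42' (now at pos=20)
DONE. 8 tokens: [NUM, MINUS, STR, NUM, ID, EQ, STR, NUM]

Answer: 8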